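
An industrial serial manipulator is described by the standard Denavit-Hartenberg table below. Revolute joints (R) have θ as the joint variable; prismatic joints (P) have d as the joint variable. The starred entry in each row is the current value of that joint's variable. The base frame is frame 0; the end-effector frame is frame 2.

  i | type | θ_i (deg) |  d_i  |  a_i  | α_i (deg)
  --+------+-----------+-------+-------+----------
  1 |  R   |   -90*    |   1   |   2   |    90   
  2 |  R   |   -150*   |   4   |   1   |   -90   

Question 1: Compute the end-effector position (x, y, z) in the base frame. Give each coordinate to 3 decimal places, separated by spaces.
-4.000 -1.134 0.500

after link 1: o_1 = (0.0000, -2.0000, 1.0000)
after link 2: o_2 = (-4.0000, -1.1340, 0.5000)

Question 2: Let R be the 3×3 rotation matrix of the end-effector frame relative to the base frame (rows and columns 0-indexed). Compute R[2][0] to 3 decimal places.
End-effector x-axis (col 0 of R) = (-0.0000,0.8660,-0.5000)
R[2][0] = -0.5000

-0.500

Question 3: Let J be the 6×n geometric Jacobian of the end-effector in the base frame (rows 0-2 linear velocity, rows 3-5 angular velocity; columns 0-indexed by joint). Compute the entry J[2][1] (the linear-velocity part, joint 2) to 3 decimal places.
axis z_1 = (-1.0000,-0.0000,0.0000); lever o_n−o_1 = (-4.0000,0.8660,-0.5000)
cross product → J_v[:, 1] = (-0.0000,-0.5000,-0.8660)
J_ω[:, 1] = z_1
entry J[2][1] = -0.8660

-0.866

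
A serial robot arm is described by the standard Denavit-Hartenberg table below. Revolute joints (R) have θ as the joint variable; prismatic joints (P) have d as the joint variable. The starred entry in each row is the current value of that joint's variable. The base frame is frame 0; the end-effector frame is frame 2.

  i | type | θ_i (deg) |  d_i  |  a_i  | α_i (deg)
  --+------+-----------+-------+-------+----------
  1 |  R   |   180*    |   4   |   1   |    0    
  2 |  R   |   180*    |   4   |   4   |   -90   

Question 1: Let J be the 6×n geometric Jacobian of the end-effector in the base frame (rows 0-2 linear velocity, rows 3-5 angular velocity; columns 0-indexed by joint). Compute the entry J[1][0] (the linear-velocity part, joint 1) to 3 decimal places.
3.000

axis z_0 = ẑ; lever o_n−o_0 = (3.0000,-0.0000,8.0000)
cross product → J_v[:, 0] = (0.0000,3.0000,-0.0000)
J_ω[:, 0] = z_0
entry J[1][0] = 3.0000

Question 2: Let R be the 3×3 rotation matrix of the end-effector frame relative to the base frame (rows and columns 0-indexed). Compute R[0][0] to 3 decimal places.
1.000

End-effector x-axis (col 0 of R) = (1.0000,-0.0000,0.0000)
R[0][0] = 1.0000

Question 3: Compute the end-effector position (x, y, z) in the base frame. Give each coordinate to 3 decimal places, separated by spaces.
3.000 -0.000 8.000

after link 1: o_1 = (-1.0000, 0.0000, 4.0000)
after link 2: o_2 = (3.0000, -0.0000, 8.0000)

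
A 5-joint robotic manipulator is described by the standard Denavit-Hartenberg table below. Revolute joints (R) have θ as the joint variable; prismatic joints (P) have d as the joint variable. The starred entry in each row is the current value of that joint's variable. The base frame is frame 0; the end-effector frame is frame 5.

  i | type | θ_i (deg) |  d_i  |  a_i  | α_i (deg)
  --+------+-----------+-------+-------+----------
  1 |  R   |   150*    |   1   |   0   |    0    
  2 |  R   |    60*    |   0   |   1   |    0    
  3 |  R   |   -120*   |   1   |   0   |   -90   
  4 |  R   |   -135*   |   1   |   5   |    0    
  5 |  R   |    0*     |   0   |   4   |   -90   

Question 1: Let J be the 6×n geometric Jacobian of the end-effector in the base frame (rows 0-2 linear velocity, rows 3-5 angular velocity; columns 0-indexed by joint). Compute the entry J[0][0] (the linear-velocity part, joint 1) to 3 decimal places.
axis z_0 = ẑ; lever o_n−o_0 = (-1.8660,-6.8640,8.3640)
cross product → J_v[:, 0] = (6.8640,-1.8660,0.0000)
J_ω[:, 0] = z_0
entry J[0][0] = 6.8640

6.864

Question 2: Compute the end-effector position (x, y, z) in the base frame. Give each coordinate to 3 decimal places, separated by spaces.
after link 1: o_1 = (0.0000, 0.0000, 1.0000)
after link 2: o_2 = (-0.8660, -0.5000, 1.0000)
after link 3: o_3 = (-0.8660, -0.5000, 2.0000)
after link 4: o_4 = (-1.8660, -4.0355, 5.5355)
after link 5: o_5 = (-1.8660, -6.8640, 8.3640)

-1.866 -6.864 8.364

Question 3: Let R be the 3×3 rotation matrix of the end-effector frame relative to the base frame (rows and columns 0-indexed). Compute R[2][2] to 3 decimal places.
End-effector z-axis (col 2 of R) = (-0.0000,0.7071,0.7071)
R[2][2] = 0.7071

0.707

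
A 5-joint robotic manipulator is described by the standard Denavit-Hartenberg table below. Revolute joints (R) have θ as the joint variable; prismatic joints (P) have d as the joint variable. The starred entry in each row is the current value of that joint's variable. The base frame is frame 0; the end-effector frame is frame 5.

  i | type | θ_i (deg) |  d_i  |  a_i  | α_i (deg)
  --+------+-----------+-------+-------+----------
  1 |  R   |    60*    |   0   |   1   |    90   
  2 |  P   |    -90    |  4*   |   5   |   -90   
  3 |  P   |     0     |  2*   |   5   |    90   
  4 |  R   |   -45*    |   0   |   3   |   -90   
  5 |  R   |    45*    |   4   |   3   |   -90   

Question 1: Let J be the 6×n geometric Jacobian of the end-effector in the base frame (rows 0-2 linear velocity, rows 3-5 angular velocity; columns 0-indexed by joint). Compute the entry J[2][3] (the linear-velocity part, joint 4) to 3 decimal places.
axis z_3 = (0.8660,-0.5000,0.0000); lever o_n−o_3 = (-2.2336,0.3740,-6.4497)
cross product → J_v[:, 3] = (3.2249,5.5856,-0.7929)
J_ω[:, 3] = z_3
entry J[2][3] = -0.7929

-0.793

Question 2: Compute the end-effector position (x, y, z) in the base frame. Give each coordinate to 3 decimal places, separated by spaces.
2.731 0.972 -16.450

after link 1: o_1 = (0.5000, 0.8660, 0.0000)
after link 2: o_2 = (3.9641, -1.1340, -5.0000)
after link 3: o_3 = (4.9641, 0.5981, -10.0000)
after link 4: o_4 = (3.9034, -1.2390, -12.1213)
after link 5: o_5 = (2.7305, 0.9721, -16.4497)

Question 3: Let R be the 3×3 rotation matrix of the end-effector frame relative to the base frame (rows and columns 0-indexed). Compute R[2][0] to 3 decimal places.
End-effector x-axis (col 0 of R) = (-0.8624,-0.0795,-0.5000)
R[2][0] = -0.5000

-0.500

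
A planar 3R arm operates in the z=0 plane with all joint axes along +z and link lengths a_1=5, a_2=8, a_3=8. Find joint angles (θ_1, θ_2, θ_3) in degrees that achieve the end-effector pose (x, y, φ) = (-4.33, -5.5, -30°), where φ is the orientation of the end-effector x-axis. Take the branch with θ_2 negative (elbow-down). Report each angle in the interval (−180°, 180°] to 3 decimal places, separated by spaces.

-134.820 -60.002 164.823

wrist centre = target − a_3·(cos φ, sin φ) = (-11.2582, -1.5000)
cos θ_2 = (128.9971−5²−8²)/(2·5·8) = 0.5000; θ_2 = -60.0024° (elbow-down)
β = atan2(-1.5000,-11.2582) = -172.4108°; ψ = atan2(-6.9284,8.9997) = -37.5906°
θ_1 = β − ψ = -134.8202°
θ_3 = φ − θ_1 − θ_2 = 164.8226° (wrapped to (-180°,180°])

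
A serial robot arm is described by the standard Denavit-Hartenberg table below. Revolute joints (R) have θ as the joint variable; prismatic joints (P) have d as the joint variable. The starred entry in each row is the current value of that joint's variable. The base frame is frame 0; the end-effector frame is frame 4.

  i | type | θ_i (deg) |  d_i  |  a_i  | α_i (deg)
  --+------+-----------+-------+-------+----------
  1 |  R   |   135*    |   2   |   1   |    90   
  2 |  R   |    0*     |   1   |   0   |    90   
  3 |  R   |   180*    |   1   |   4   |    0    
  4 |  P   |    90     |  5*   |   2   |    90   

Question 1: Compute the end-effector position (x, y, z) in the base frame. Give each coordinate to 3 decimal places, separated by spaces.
after link 1: o_1 = (-0.7071, 0.7071, 2.0000)
after link 2: o_2 = (0.0000, 1.4142, 2.0000)
after link 3: o_3 = (2.8284, -1.4142, 1.0000)
after link 4: o_4 = (1.4142, -2.8284, -4.0000)

1.414 -2.828 -4.000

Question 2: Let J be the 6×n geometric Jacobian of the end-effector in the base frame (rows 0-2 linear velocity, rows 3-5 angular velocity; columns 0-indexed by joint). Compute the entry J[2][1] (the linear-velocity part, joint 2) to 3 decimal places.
axis z_1 = (0.7071,0.7071,0.0000); lever o_n−o_1 = (2.1213,-3.5355,-6.0000)
cross product → J_v[:, 1] = (-4.2426,4.2426,-4.0000)
J_ω[:, 1] = z_1
entry J[2][1] = -4.0000

-4.000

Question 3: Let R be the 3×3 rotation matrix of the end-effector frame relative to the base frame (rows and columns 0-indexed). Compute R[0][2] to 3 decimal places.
End-effector z-axis (col 2 of R) = (0.7071,-0.7071,-0.0000)
R[0][2] = 0.7071

0.707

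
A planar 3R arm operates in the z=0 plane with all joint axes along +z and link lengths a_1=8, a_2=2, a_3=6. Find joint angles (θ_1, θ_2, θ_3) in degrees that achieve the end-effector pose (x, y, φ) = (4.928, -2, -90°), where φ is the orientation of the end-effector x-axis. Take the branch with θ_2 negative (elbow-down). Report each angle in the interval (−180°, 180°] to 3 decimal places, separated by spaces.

48.129 -150.007 11.878

wrist centre = target − a_3·(cos φ, sin φ) = (4.9280, 4.0000)
cos θ_2 = (40.2852−8²−2²)/(2·8·2) = -0.8661; θ_2 = -150.0072° (elbow-down)
β = atan2(4.0000,4.9280) = 39.0658°; ψ = atan2(-0.9998,6.2678) = -9.0629°
θ_1 = β − ψ = 48.1288°
θ_3 = φ − θ_1 − θ_2 = 11.8784° (wrapped to (-180°,180°])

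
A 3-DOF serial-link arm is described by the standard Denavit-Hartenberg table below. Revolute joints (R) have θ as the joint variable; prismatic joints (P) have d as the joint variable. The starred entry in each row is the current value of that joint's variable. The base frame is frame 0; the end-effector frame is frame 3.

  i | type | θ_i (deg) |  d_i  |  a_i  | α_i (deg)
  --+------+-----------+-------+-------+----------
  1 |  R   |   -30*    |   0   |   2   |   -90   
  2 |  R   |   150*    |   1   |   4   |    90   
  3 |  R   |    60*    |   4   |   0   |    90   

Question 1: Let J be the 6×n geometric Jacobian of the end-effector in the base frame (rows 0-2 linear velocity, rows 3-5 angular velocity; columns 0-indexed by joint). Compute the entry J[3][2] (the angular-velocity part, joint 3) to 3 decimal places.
0.433

axis z_2 = (0.4330,-0.2500,-0.8660); lever o_n−o_2 = (1.7321,-1.0000,-3.4641)
cross product → J_v[:, 2] = (-0.0000,-0.0000,0.0000)
J_ω[:, 2] = z_2
entry J[3][2] = 0.4330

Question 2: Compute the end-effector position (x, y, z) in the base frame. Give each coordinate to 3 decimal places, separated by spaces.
0.964 0.598 -5.464

after link 1: o_1 = (1.7321, -1.0000, 0.0000)
after link 2: o_2 = (-0.7679, 1.5981, -2.0000)
after link 3: o_3 = (0.9641, 0.5981, -5.4641)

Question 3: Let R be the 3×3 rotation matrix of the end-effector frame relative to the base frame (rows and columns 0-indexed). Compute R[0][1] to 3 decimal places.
End-effector y-axis (col 1 of R) = (0.4330,-0.2500,-0.8660)
R[0][1] = 0.4330

0.433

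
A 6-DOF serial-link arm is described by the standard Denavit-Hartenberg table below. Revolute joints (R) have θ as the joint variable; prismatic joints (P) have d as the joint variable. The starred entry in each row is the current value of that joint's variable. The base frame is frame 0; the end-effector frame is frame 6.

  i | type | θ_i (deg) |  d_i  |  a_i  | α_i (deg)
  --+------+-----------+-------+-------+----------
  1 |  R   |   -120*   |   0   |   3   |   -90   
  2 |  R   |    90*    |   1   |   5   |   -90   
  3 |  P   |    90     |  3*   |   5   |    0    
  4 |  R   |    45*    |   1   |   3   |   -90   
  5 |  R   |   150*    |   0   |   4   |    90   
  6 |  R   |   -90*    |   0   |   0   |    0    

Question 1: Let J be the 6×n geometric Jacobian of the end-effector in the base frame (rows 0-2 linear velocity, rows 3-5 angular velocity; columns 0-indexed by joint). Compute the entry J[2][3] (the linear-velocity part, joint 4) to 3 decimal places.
-0.328

axis z_3 = (0.5000,0.8660,-0.0000); lever o_n−o_3 = (-0.2158,-1.0301,-0.3282)
cross product → J_v[:, 3] = (-0.2842,0.1641,-0.3282)
J_ω[:, 3] = z_3
entry J[2][3] = -0.3282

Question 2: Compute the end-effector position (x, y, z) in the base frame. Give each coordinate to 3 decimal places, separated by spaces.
-3.680 0.970 -5.328

after link 1: o_1 = (-1.5000, -2.5981, 0.0000)
after link 2: o_2 = (-0.6340, -3.0981, -5.0000)
after link 3: o_3 = (-3.4641, 2.0000, -5.0000)
after link 4: o_4 = (-4.8012, 3.9267, -2.8787)
after link 5: o_5 = (-3.6799, 0.9699, -5.3282)
after link 6: o_6 = (-3.6799, 0.9699, -5.3282)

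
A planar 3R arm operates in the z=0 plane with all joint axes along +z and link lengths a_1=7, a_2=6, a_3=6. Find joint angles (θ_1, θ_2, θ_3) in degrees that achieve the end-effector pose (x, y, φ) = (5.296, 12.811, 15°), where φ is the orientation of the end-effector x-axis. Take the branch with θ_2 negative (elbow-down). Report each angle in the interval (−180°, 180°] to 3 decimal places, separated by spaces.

120.000 -60.005 -44.995

wrist centre = target − a_3·(cos φ, sin φ) = (-0.4996, 11.2581)
cos θ_2 = (126.9940−7²−6²)/(2·7·6) = 0.4999; θ_2 = -60.0047° (elbow-down)
β = atan2(11.2581,-0.4996) = 92.5407°; ψ = atan2(-5.1964,9.9996) = -27.4592°
θ_1 = β − ψ = 119.9999°
θ_3 = φ − θ_1 − θ_2 = -44.9952° (wrapped to (-180°,180°])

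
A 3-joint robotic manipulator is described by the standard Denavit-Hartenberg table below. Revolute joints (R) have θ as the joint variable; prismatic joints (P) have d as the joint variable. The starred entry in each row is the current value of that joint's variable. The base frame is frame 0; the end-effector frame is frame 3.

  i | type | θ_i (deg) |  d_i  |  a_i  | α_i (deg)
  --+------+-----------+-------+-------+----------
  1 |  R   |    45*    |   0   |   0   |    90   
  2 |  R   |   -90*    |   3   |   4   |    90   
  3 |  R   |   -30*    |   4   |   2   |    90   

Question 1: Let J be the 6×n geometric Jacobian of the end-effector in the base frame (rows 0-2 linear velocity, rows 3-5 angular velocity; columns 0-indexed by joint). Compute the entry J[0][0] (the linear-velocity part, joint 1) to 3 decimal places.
axis z_0 = ẑ; lever o_n−o_0 = (-1.4142,-4.2426,-5.7321)
cross product → J_v[:, 0] = (4.2426,-1.4142,0.0000)
J_ω[:, 0] = z_0
entry J[0][0] = 4.2426

4.243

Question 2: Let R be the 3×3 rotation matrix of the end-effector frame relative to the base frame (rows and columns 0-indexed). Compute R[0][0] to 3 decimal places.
-0.354

End-effector x-axis (col 0 of R) = (-0.3536,0.3536,-0.8660)
R[0][0] = -0.3536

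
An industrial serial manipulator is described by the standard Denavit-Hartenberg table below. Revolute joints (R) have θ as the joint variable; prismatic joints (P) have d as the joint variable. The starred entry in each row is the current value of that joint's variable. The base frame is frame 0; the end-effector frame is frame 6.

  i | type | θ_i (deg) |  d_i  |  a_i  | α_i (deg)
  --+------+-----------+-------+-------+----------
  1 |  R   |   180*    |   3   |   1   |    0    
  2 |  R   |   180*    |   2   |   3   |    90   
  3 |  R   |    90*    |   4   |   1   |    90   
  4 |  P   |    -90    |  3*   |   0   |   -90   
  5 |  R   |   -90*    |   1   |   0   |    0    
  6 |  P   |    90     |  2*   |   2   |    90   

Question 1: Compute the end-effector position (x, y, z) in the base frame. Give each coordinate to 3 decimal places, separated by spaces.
5.000 -2.000 9.000

after link 1: o_1 = (-1.0000, 0.0000, 3.0000)
after link 2: o_2 = (2.0000, -0.0000, 5.0000)
after link 3: o_3 = (2.0000, -4.0000, 6.0000)
after link 4: o_4 = (5.0000, -4.0000, 6.0000)
after link 5: o_5 = (5.0000, -4.0000, 7.0000)
after link 6: o_6 = (5.0000, -2.0000, 9.0000)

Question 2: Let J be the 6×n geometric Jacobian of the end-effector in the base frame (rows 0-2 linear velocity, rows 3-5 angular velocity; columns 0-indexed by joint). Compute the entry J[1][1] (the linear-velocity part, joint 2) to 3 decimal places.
6.000

axis z_1 = (0.0000,0.0000,1.0000); lever o_n−o_1 = (6.0000,-2.0000,6.0000)
cross product → J_v[:, 1] = (2.0000,6.0000,-0.0000)
J_ω[:, 1] = z_1
entry J[1][1] = 6.0000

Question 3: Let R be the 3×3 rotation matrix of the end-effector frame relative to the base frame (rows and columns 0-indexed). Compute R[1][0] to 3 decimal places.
1.000

End-effector x-axis (col 0 of R) = (0.0000,1.0000,0.0000)
R[1][0] = 1.0000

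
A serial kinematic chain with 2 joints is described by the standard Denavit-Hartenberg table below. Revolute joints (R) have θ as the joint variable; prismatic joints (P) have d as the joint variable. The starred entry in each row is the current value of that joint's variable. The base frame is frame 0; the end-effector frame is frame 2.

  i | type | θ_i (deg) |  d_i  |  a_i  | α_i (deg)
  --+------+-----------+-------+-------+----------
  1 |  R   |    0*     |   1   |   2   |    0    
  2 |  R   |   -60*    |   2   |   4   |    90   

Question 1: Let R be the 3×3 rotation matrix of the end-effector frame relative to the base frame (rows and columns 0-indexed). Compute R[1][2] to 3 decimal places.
-0.500

End-effector z-axis (col 2 of R) = (-0.8660,-0.5000,0.0000)
R[1][2] = -0.5000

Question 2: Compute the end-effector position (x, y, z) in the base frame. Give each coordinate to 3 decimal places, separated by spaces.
after link 1: o_1 = (2.0000, 0.0000, 1.0000)
after link 2: o_2 = (4.0000, -3.4641, 3.0000)

4.000 -3.464 3.000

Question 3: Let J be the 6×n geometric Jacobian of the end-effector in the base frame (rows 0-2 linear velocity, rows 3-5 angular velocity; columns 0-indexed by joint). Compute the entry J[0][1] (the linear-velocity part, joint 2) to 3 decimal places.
axis z_1 = (0.0000,0.0000,1.0000); lever o_n−o_1 = (2.0000,-3.4641,2.0000)
cross product → J_v[:, 1] = (3.4641,2.0000,-0.0000)
J_ω[:, 1] = z_1
entry J[0][1] = 3.4641

3.464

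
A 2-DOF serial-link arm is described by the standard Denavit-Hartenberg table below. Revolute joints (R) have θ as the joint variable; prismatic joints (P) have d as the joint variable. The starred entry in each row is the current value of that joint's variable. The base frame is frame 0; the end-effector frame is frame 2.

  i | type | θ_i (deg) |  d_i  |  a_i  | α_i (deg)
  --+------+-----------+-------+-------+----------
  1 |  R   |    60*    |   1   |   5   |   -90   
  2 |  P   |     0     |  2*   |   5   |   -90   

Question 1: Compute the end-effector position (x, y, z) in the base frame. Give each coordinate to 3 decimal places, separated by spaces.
after link 1: o_1 = (2.5000, 4.3301, 1.0000)
after link 2: o_2 = (3.2679, 9.6603, 1.0000)

3.268 9.660 1.000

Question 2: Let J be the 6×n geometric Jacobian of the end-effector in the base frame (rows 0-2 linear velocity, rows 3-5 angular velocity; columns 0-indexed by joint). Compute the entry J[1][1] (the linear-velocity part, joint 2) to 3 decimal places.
prismatic axis z_1 = (-0.8660,0.5000,0.0000)
J_v[:, 1] = z_1; J_ω[:, 1] = (0,0,0)
entry J[1][1] = 0.5000

0.500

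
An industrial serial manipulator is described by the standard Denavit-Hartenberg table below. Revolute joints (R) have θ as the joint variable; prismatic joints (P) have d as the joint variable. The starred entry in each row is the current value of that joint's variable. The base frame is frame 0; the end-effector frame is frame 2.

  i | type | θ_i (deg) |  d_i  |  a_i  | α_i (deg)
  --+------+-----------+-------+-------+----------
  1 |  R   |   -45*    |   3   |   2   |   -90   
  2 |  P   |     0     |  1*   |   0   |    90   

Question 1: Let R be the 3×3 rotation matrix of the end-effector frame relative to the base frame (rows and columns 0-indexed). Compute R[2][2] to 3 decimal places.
End-effector z-axis (col 2 of R) = (0.0000,0.0000,1.0000)
R[2][2] = 1.0000

1.000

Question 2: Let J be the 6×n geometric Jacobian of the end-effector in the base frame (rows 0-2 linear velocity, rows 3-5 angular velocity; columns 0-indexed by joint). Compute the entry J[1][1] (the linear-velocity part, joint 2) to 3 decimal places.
0.707

prismatic axis z_1 = (0.7071,0.7071,0.0000)
J_v[:, 1] = z_1; J_ω[:, 1] = (0,0,0)
entry J[1][1] = 0.7071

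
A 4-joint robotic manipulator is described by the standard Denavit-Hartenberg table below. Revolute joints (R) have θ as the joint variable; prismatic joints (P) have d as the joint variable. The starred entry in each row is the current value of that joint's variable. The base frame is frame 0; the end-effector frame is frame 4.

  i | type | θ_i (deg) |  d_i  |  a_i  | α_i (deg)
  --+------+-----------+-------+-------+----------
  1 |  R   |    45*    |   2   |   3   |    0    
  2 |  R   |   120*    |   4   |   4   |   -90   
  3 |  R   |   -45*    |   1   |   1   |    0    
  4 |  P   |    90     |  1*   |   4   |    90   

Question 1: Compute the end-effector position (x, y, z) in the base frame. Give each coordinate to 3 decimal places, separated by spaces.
-5.675 2.140 3.879

after link 1: o_1 = (2.1213, 2.1213, 2.0000)
after link 2: o_2 = (-1.7424, 3.1566, 6.0000)
after link 3: o_3 = (-2.6842, 2.3737, 6.7071)
after link 4: o_4 = (-5.6751, 2.1398, 3.8787)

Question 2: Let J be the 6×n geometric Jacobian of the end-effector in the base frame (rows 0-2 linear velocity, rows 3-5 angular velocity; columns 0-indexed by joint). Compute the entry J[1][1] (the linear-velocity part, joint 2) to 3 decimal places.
-7.796

axis z_1 = (0.0000,0.0000,1.0000); lever o_n−o_1 = (-7.7964,0.0185,1.8787)
cross product → J_v[:, 1] = (-0.0185,-7.7964,0.0000)
J_ω[:, 1] = z_1
entry J[1][1] = -7.7964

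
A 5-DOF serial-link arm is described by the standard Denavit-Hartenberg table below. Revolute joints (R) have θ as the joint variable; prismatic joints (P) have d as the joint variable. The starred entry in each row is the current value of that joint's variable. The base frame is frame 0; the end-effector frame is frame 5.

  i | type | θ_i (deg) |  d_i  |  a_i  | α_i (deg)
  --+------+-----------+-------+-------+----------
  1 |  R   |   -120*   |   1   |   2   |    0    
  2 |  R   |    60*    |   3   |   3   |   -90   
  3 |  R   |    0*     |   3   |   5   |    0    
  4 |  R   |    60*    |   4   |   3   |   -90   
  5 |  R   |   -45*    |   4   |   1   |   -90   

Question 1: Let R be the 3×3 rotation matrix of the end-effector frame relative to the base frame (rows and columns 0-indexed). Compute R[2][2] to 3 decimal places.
End-effector z-axis (col 2 of R) = (-0.4356,-0.6597,-0.6124)
R[2][2] = -0.6124

-0.612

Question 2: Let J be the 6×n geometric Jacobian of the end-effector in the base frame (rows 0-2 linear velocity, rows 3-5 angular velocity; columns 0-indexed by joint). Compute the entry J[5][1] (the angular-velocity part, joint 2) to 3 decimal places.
axis z_1 = (0.0000,0.0000,1.0000); lever o_n−o_1 = (9.8693,-1.6799,-2.2104)
cross product → J_v[:, 1] = (1.6799,9.8693,-0.0000)
J_ω[:, 1] = z_1
entry J[5][1] = 1.0000

1.000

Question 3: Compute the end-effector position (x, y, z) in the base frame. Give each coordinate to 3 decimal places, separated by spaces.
8.869 -3.412 -1.210

after link 1: o_1 = (-1.0000, -1.7321, 1.0000)
after link 2: o_2 = (0.5000, -4.3301, 4.0000)
after link 3: o_3 = (5.5981, -7.1603, 4.0000)
after link 4: o_4 = (9.8122, -6.4593, 1.4019)
after link 5: o_5 = (8.8693, -3.4119, -1.2104)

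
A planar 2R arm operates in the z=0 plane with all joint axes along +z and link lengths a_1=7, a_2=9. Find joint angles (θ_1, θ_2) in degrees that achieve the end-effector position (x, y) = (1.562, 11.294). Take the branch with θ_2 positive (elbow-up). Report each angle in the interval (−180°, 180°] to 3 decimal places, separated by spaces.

cos θ_2 = (129.9943−7²−9²)/(2·7·9) = -0.0000; θ_2 = 90.0026° (elbow-up)
β = atan2(11.2940,1.5620) = 82.1257°; ψ = atan2(9.0000,6.9996) = 52.1266°
θ_1 = β − ψ = 29.9991°

29.999 90.003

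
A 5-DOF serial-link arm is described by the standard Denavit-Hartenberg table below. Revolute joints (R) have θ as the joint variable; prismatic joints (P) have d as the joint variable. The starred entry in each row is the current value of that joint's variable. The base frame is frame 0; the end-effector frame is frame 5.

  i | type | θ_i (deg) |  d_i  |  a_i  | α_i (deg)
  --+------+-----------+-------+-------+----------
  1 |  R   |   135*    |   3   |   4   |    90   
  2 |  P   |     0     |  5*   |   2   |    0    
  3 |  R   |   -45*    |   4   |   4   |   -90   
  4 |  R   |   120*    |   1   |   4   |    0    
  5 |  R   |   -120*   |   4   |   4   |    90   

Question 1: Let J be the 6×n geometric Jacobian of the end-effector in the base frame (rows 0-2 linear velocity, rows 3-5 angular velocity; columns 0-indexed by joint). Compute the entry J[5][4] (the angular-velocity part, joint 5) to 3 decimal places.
0.707

axis z_4 = (-0.5000,0.5000,0.7071); lever o_n−o_4 = (-4.0000,4.0000,0.0000)
cross product → J_v[:, 4] = (-2.8284,-2.8284,0.0000)
J_ω[:, 4] = z_4
entry J[5][4] = 0.7071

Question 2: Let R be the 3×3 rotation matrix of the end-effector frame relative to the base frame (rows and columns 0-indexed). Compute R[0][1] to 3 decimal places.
End-effector y-axis (col 1 of R) = (-0.5000,0.5000,0.7071)
R[0][1] = -0.5000

-0.500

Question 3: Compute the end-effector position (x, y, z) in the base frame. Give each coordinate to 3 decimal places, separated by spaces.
-5.828 13.657 2.293

after link 1: o_1 = (-2.8284, 2.8284, 3.0000)
after link 2: o_2 = (-0.7071, 7.7782, 3.0000)
after link 3: o_3 = (0.1213, 12.6066, 0.1716)
after link 4: o_4 = (-1.8282, 9.6571, 2.2929)
after link 5: o_5 = (-5.8282, 13.6571, 2.2929)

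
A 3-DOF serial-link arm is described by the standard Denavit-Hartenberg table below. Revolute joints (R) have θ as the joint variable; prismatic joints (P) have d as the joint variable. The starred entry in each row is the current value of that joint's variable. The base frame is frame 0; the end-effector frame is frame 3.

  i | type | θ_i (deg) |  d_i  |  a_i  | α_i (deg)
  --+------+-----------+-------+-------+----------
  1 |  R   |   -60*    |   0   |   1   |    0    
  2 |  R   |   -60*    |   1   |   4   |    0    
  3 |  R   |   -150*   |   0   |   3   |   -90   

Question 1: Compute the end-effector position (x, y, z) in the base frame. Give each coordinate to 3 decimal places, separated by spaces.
-1.500 -1.330 1.000

after link 1: o_1 = (0.5000, -0.8660, 0.0000)
after link 2: o_2 = (-1.5000, -4.3301, 1.0000)
after link 3: o_3 = (-1.5000, -1.3301, 1.0000)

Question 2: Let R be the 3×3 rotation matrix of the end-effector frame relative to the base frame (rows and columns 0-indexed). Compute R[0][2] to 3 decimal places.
-1.000

End-effector z-axis (col 2 of R) = (-1.0000,-0.0000,0.0000)
R[0][2] = -1.0000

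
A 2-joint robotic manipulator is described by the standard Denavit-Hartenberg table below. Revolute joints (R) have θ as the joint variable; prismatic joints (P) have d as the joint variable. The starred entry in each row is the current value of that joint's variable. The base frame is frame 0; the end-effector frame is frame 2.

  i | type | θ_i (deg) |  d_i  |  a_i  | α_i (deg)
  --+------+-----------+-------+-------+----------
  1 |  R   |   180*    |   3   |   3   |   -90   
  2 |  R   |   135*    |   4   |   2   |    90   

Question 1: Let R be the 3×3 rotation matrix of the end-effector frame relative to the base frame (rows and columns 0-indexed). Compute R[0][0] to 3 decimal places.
0.707

End-effector x-axis (col 0 of R) = (0.7071,-0.0000,-0.7071)
R[0][0] = 0.7071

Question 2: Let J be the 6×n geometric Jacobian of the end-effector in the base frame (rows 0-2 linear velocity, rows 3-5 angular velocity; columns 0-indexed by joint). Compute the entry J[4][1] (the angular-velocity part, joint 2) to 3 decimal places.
-1.000

axis z_1 = (-0.0000,-1.0000,0.0000); lever o_n−o_1 = (1.4142,-4.0000,-1.4142)
cross product → J_v[:, 1] = (1.4142,-0.0000,1.4142)
J_ω[:, 1] = z_1
entry J[4][1] = -1.0000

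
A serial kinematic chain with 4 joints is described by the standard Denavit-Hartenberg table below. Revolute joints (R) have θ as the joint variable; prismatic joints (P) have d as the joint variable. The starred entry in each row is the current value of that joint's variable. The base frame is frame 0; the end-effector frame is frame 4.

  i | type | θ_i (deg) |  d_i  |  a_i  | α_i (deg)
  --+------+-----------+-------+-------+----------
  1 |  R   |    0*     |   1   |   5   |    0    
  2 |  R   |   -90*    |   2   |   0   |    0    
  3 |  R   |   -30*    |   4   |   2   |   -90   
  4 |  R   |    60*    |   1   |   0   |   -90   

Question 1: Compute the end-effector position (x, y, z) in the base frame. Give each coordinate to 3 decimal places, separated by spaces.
4.866 -2.232 7.000

after link 1: o_1 = (5.0000, 0.0000, 1.0000)
after link 2: o_2 = (5.0000, 0.0000, 3.0000)
after link 3: o_3 = (4.0000, -1.7321, 7.0000)
after link 4: o_4 = (4.8660, -2.2321, 7.0000)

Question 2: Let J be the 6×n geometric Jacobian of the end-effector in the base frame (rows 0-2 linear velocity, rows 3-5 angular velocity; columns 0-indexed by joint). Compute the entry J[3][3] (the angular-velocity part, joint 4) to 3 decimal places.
axis z_3 = (0.8660,-0.5000,0.0000); lever o_n−o_3 = (0.8660,-0.5000,0.0000)
cross product → J_v[:, 3] = (0.0000,0.0000,-0.0000)
J_ω[:, 3] = z_3
entry J[3][3] = 0.8660

0.866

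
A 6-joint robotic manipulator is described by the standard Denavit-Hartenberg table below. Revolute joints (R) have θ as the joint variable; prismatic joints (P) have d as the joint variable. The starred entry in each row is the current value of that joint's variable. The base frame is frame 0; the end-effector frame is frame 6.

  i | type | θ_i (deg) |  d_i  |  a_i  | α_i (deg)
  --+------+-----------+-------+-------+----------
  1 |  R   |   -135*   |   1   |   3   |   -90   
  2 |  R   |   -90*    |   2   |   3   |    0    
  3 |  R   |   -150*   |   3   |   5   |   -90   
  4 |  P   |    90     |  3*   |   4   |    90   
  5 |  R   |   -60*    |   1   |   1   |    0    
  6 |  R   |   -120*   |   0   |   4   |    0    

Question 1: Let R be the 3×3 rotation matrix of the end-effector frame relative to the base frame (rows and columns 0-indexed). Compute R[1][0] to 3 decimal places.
End-effector x-axis (col 0 of R) = (0.7071,-0.7071,-0.0000)
R[1][0] = -0.7071

-0.707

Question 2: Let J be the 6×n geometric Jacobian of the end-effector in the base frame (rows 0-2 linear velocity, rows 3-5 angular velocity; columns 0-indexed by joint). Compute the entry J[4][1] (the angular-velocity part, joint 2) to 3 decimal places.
-0.707

axis z_1 = (0.7071,-0.7071,0.0000); lever o_n−o_1 = (6.6101,0.2461,-1.1292)
cross product → J_v[:, 1] = (0.7984,0.7984,4.8481)
J_ω[:, 1] = z_1
entry J[4][1] = -0.7071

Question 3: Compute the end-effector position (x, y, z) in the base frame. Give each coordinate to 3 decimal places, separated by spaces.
4.489 -1.875 -0.129

after link 1: o_1 = (-2.1213, -2.1213, 1.0000)
after link 2: o_2 = (-0.7071, -3.5355, 4.0000)
after link 3: o_3 = (3.1820, -3.8891, -0.3301)
after link 4: o_4 = (2.1907, 0.7765, 1.1699)
after link 5: o_5 = (1.6603, 0.9532, -0.1292)
after link 6: o_6 = (4.4888, -1.8752, -0.1292)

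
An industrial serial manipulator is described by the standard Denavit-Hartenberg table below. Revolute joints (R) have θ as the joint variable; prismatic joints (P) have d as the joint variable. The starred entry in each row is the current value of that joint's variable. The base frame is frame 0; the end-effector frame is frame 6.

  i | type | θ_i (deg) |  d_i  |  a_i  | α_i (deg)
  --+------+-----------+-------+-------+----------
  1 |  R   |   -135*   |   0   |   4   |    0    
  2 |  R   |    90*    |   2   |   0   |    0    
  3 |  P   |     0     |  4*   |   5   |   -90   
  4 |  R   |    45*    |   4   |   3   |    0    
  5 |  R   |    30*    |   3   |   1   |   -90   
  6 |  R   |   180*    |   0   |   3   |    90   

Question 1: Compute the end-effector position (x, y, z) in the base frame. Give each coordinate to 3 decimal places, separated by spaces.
after link 1: o_1 = (-2.8284, -2.8284, 0.0000)
after link 2: o_2 = (-2.8284, -2.8284, 2.0000)
after link 3: o_3 = (0.7071, -6.3640, 6.0000)
after link 4: o_4 = (5.0355, -5.0355, 3.8787)
after link 5: o_5 = (7.3399, -3.0972, 2.9128)
after link 6: o_6 = (6.7908, -2.5482, 5.8105)

6.791 -2.548 5.811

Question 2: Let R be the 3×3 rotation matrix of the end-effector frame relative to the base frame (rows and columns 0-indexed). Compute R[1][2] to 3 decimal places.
-0.707

End-effector z-axis (col 2 of R) = (-0.7071,-0.7071,-0.0000)
R[1][2] = -0.7071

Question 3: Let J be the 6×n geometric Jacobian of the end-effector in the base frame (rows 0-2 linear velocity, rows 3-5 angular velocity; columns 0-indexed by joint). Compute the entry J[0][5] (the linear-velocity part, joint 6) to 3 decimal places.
2.121

axis z_5 = (-0.6830,0.6830,-0.2588); lever o_n−o_5 = (-0.5490,0.5490,2.8978)
cross product → J_v[:, 5] = (2.1213,2.1213,0.0000)
J_ω[:, 5] = z_5
entry J[0][5] = 2.1213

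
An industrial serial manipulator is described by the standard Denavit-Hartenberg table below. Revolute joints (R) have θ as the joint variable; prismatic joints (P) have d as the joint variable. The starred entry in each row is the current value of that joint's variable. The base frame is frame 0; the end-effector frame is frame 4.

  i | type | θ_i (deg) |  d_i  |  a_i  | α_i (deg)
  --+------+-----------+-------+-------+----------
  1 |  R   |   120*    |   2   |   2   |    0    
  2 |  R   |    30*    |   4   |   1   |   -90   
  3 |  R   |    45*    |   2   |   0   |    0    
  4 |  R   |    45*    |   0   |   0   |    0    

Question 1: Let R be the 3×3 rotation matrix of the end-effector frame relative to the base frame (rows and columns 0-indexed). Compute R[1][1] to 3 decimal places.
-0.500

End-effector y-axis (col 1 of R) = (0.8660,-0.5000,-0.0000)
R[1][1] = -0.5000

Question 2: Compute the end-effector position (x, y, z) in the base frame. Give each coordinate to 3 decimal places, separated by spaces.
after link 1: o_1 = (-1.0000, 1.7321, 2.0000)
after link 2: o_2 = (-1.8660, 2.2321, 6.0000)
after link 3: o_3 = (-2.8660, 0.5000, 6.0000)
after link 4: o_4 = (-2.8660, 0.5000, 6.0000)

-2.866 0.500 6.000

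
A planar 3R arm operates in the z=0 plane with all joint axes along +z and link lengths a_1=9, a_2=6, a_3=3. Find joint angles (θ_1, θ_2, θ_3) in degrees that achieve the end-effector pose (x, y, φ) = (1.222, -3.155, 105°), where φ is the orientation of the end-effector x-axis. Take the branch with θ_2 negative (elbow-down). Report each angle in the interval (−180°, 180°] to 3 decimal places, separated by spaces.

-30.002 -135.002 -89.997

wrist centre = target − a_3·(cos φ, sin φ) = (1.9985, -6.0528)
cos θ_2 = (40.6299−9²−6²)/(2·9·6) = -0.7071; θ_2 = -135.0019° (elbow-down)
β = atan2(-6.0528,1.9985) = -71.7282°; ψ = atan2(-4.2425,4.7572) = -41.7267°
θ_1 = β − ψ = -30.0016°
θ_3 = φ − θ_1 − θ_2 = -89.9965° (wrapped to (-180°,180°])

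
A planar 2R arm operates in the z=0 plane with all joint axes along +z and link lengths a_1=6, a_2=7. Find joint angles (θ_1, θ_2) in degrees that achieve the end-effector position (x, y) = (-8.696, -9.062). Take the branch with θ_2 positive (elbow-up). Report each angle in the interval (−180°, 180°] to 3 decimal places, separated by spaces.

-150.004 30.008

cos θ_2 = (157.7403−6²−7²)/(2·6·7) = 0.8660; θ_2 = 30.0080° (elbow-up)
β = atan2(-9.0620,-8.6960) = -133.8193°; ψ = atan2(3.5008,12.0617) = 16.1851°
θ_1 = β − ψ = -150.0044°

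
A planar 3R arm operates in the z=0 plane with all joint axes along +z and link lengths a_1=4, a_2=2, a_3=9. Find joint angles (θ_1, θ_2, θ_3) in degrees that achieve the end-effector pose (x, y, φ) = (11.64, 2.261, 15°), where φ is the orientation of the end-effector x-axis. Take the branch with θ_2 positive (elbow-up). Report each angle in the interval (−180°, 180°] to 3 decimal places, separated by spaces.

wrist centre = target − a_3·(cos φ, sin φ) = (2.9467, -0.0684)
cos θ_2 = (8.6875−4²−2²)/(2·4·2) = -0.7070; θ_2 = 134.9938° (elbow-up)
β = atan2(-0.0684,2.9467) = -1.3292°; ψ = atan2(1.4144,2.5859) = 28.6762°
θ_1 = β − ψ = -30.0054°
θ_3 = φ − θ_1 − θ_2 = -89.9883° (wrapped to (-180°,180°])

-30.005 134.994 -89.988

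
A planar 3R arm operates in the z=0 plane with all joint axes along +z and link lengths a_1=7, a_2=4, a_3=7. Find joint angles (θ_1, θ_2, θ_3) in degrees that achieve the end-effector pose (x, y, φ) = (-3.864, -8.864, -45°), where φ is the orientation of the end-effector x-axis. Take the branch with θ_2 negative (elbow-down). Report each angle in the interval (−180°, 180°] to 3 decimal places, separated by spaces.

-135.003 -59.996 149.999

wrist centre = target − a_3·(cos φ, sin φ) = (-8.8137, -3.9143)
cos θ_2 = (93.0035−7²−4²)/(2·7·4) = 0.5001; θ_2 = -59.9958° (elbow-down)
β = atan2(-3.9143,-8.8137) = -156.0536°; ψ = atan2(-3.4640,9.0003) = -21.0504°
θ_1 = β − ψ = -135.0032°
θ_3 = φ − θ_1 − θ_2 = 149.9991° (wrapped to (-180°,180°])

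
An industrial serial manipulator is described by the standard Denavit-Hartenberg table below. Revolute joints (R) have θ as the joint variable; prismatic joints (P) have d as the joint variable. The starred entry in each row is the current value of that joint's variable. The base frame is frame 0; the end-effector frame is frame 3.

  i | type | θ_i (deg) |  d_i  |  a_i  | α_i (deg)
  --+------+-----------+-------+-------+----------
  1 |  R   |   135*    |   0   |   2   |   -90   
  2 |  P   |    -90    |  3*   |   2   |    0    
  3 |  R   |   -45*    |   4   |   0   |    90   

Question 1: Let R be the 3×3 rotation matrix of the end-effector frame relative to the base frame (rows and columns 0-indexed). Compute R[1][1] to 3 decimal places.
-0.707

End-effector y-axis (col 1 of R) = (-0.7071,-0.7071,0.0000)
R[1][1] = -0.7071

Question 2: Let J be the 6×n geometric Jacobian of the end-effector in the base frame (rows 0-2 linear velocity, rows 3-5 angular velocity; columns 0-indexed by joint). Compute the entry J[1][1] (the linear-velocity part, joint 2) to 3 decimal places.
prismatic axis z_1 = (-0.7071,-0.7071,0.0000)
J_v[:, 1] = z_1; J_ω[:, 1] = (0,0,0)
entry J[1][1] = -0.7071

-0.707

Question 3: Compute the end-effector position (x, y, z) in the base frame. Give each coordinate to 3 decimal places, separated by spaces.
-6.364 -3.536 2.000

after link 1: o_1 = (-1.4142, 1.4142, 0.0000)
after link 2: o_2 = (-3.5355, -0.7071, 2.0000)
after link 3: o_3 = (-6.3640, -3.5355, 2.0000)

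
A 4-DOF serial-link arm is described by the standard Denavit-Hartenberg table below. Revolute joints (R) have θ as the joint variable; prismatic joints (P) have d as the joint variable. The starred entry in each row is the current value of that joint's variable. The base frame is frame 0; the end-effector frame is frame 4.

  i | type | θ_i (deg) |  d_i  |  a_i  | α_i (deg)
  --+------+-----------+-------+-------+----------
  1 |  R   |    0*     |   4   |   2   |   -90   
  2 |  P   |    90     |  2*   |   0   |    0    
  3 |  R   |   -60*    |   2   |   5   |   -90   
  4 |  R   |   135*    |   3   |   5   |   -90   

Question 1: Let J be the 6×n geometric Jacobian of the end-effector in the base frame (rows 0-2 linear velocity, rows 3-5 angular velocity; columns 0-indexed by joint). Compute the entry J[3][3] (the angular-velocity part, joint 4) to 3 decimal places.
-0.500

axis z_3 = (-0.5000,0.0000,-0.8660); lever o_n−o_3 = (-4.5619,-3.5355,-0.8303)
cross product → J_v[:, 3] = (-3.0619,3.5355,1.7678)
J_ω[:, 3] = z_3
entry J[3][3] = -0.5000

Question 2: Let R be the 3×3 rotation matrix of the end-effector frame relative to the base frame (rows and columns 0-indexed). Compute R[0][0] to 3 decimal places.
-0.612

End-effector x-axis (col 0 of R) = (-0.6124,-0.7071,0.3536)
R[0][0] = -0.6124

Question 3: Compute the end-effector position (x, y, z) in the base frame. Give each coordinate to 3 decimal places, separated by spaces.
1.768 0.464 0.670

after link 1: o_1 = (2.0000, 0.0000, 4.0000)
after link 2: o_2 = (2.0000, 2.0000, 4.0000)
after link 3: o_3 = (6.3301, 4.0000, 1.5000)
after link 4: o_4 = (1.7683, 0.4645, 0.6697)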